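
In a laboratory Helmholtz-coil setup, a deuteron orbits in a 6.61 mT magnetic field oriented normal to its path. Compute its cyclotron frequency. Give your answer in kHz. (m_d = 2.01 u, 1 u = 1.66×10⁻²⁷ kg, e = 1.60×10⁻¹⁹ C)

f ≈ 50.4 kHz

f = qB/(2πm) = (1×1.60×10^-19)(6.61×10^-3) / [2π(3.34×10^-27)] = 5.04×10^4 Hz.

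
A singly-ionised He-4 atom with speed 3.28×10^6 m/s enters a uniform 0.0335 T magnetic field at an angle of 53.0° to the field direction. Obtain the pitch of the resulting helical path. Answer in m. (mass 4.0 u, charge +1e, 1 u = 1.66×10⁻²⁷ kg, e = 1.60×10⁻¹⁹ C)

The velocity component along B is v∥ = v cos53.0° = 1.97×10^6 m/s.
The cyclotron period T = 2πm/(qB) = 7.78×10^-6 s is set by m, q, B alone.
Pitch = v∥·T = (1.97×10^6)(7.78×10^-6) = 15.4 m.

pitch ≈ 15.4 m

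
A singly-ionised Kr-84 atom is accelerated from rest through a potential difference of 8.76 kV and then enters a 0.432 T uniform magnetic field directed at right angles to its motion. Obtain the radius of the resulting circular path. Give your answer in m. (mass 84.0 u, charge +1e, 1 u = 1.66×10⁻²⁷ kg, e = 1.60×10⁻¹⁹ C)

The kinetic energy gained is K = qV = (1×1.60×10^-19)(8760) = 1.40×10^-15 J.
v = √(2K/m) = 1.42×10^5 m/s.
r = mv/(qB) = (1.39×10^-25)(1.42×10^5) / [(1×1.60×10^-19)(0.432)] = 0.286 m.

r ≈ 0.286 m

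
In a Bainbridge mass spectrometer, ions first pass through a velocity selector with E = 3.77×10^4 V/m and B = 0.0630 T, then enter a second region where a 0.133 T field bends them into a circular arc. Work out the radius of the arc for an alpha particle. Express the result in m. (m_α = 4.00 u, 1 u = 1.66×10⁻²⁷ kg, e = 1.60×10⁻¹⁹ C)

r ≈ 0.0934 m

The selector passes v = E/B = 3.77×10^4/0.0630 = 5.98×10^5 m/s.
In the deflection region, r = mv/(qB₂) = (6.64×10^-27)(5.98×10^5) / [(2×1.60×10^-19)(0.133)] = 0.0934 m.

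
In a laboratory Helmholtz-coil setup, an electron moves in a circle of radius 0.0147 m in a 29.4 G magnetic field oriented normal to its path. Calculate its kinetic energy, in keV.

v = qBr/m = (1×1.60×10^-19)(2.94×10^-3)(0.0147) / (9.11×10^-31) = 7.59×10^6 m/s.
K = ½mv² = 0.5·(9.11×10^-31)·(7.59×10^6)² = 2.62×10^-17 J = 0.164 keV.

K ≈ 0.164 keV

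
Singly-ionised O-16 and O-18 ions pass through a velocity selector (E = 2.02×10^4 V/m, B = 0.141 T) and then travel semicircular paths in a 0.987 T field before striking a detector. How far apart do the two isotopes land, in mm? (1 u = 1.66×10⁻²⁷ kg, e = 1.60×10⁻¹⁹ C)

Both emerge at v = E/B₁ = 1.43×10^5 m/s.
r = mv/(qB₂), so r₁ = 0.02409 m and r₂ = 0.02711 m, giving Δr = 3.01×10^-3 m.
After a semicircle each ion lands a diameter 2r from the entry slit, so the separation is 2Δr = 6.02×10^-3 m.

Δd ≈ 6.02 mm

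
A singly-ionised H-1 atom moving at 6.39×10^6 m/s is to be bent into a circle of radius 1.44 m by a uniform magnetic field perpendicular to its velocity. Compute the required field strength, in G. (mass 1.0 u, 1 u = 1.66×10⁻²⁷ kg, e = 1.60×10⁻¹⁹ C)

B ≈ 460 G

qvB = mv²/r gives B = mv/(qr).
B = (1.66×10^-27)(6.39×10^6) / [(1×1.60×10^-19)(1.44)] = 0.0460 T.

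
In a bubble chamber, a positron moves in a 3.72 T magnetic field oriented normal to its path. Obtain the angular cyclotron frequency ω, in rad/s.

ω ≈ 6.53×10^11 rad/s

ω = qB/m = (1×1.60×10^-19)(3.72) / (9.11×10^-31) = 6.53×10^11 rad/s.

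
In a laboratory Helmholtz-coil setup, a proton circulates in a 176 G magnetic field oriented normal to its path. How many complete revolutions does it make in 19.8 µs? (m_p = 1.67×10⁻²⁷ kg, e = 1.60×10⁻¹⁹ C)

N = 5

T = 2πm/(qB) = 2π(1.67×10^-27) / [(1×1.60×10^-19)(0.0176)] = 3.7262×10^-6 s.
N = t/T = 1.98×10^-5 / 3.7262×10^-6 ≈ 5.31, so 5 complete revolutions.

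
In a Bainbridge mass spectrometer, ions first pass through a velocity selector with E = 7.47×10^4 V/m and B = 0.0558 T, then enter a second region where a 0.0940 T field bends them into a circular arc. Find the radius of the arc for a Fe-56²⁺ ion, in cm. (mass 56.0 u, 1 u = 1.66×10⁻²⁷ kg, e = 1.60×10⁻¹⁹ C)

r ≈ 414 cm

The selector passes v = E/B = 7.47×10^4/0.0558 = 1.34×10^6 m/s.
In the deflection region, r = mv/(qB₂) = (9.30×10^-26)(1.34×10^6) / [(2×1.60×10^-19)(0.0940)] = 4.14 m.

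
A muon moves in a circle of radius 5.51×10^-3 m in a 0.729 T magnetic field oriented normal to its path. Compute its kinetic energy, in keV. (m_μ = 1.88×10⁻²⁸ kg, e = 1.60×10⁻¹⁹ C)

v = qBr/m = (1×1.60×10^-19)(0.729)(5.51×10^-3) / (1.88×10^-28) = 3.42×10^6 m/s.
K = ½mv² = 0.5·(1.88×10^-28)·(3.42×10^6)² = 1.10×10^-15 J = 6.87 keV.

K ≈ 6.87 keV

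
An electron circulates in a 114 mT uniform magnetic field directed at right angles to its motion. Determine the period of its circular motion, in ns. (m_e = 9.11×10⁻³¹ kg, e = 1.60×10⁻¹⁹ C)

T ≈ 0.314 ns

The cyclotron period is independent of speed: T = 2πm/(qB).
T = 2π(9.11×10^-31) / [(1×1.60×10^-19)(0.114)] = 3.14×10^-10 s.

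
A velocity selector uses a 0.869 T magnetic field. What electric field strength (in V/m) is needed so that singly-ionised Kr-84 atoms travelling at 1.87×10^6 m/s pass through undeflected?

qE = qvB ⇒ E = vB = (1.87×10^6)(0.869) = 1.63×10^6 V/m.

E ≈ 1.63×10^6 V/m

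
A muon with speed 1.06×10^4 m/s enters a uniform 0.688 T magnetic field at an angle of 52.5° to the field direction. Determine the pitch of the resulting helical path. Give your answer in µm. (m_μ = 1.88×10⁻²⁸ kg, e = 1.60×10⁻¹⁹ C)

The velocity component along B is v∥ = v cos52.5° = 6450 m/s.
The cyclotron period T = 2πm/(qB) = 1.07×10^-8 s is set by m, q, B alone.
Pitch = v∥·T = (6450)(1.07×10^-8) = 6.92×10^-5 m.

pitch ≈ 69.2 µm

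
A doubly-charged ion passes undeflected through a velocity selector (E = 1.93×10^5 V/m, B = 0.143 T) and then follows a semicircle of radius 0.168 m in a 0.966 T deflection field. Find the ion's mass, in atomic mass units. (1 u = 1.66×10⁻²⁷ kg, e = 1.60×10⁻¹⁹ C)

m ≈ 23.2 u

v = E/B₁ = 1.35×10^6 m/s.
From r = mv/(qB₂), m = qB₂r/v = (2×1.60×10^-19)(0.966)(0.168) / (1.35×10^6) = 3.85×10^-26 kg.
In atomic mass units: m = 3.85×10^-26 / 1.66×10^-27 = 23.2 u.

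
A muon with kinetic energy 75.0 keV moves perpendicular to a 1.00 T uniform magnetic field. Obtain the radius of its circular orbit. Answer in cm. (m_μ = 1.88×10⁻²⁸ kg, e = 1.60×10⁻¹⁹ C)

r ≈ 1.33 cm

Convert the energy: K = 75.0 keV = 1.20×10^-14 J.
v = √(2K/m) = √(2·1.20×10^-14/1.88×10^-28) = 1.13×10^7 m/s.
r = mv/(qB) = (1.88×10^-28)(1.13×10^7) / [(1×1.60×10^-19)(1.00)] = 0.0133 m.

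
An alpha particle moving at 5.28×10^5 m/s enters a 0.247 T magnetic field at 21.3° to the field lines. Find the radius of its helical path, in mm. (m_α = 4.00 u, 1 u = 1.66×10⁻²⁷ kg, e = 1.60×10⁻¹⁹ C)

Only the perpendicular component v⊥ = v sin21.3° = 1.92×10^5 m/s is bent by the field.
r = m v⊥ /(qB) = (6.64×10^-27)(1.92×10^5) / [(2×1.60×10^-19)(0.247)] = 0.0161 m.

r ≈ 16.1 mm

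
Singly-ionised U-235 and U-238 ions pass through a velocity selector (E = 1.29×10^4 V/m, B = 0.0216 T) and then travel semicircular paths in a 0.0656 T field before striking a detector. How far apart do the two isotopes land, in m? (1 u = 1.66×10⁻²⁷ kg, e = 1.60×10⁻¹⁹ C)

Δd ≈ 0.567 m

Both emerge at v = E/B₁ = 5.97×10^5 m/s.
r = mv/(qB₂), so r₁ = 22.197 m and r₂ = 22.480 m, giving Δr = 0.283 m.
After a semicircle each ion lands a diameter 2r from the entry slit, so the separation is 2Δr = 0.567 m.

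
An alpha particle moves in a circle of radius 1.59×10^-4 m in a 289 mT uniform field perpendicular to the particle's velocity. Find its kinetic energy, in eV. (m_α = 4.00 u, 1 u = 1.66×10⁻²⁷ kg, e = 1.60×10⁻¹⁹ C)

v = qBr/m = (2×1.60×10^-19)(0.289)(1.59×10^-4) / (6.64×10^-27) = 2210 m/s.
K = ½mv² = 0.5·(6.64×10^-27)·(2210)² = 1.63×10^-20 J = 0.102 eV.

K ≈ 0.102 eV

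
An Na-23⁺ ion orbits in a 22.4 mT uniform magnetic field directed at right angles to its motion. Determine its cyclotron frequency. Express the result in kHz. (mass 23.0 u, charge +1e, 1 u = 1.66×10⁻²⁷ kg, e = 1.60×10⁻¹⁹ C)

f = qB/(2πm) = (1×1.60×10^-19)(0.0224) / [2π(3.82×10^-26)] = 1.49×10^4 Hz.

f ≈ 14.9 kHz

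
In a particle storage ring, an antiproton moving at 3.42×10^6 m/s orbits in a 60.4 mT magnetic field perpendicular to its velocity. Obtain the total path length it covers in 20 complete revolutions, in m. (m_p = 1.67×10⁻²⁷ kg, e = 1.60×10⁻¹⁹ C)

r = mv/(qB) = 0.591 m, so one revolution covers 2πr = 3.71 m.
In 20 revolutions: L = 20·2πr = 74.3 m.

L ≈ 74.3 m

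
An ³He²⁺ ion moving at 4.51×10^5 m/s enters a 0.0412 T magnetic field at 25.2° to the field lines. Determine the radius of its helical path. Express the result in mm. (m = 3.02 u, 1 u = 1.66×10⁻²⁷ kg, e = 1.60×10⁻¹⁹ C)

Only the perpendicular component v⊥ = v sin25.2° = 1.92×10^5 m/s is bent by the field.
r = m v⊥ /(qB) = (5.01×10^-27)(1.92×10^5) / [(2×1.60×10^-19)(0.0412)] = 0.0730 m.

r ≈ 73.0 mm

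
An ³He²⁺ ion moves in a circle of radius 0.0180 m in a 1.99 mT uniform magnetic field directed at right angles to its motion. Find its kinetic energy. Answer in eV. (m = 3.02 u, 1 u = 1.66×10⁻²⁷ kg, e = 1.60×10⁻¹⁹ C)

v = qBr/m = (2×1.60×10^-19)(1.99×10^-3)(0.0180) / (5.01×10^-27) = 2290 m/s.
K = ½mv² = 0.5·(5.01×10^-27)·(2290)² = 1.31×10^-20 J = 0.0819 eV.

K ≈ 0.0819 eV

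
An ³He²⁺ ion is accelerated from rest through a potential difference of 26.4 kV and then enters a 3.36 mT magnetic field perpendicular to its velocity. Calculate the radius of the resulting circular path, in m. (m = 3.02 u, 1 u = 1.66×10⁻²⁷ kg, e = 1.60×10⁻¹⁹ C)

r ≈ 8.56 m

The kinetic energy gained is K = qV = (2×1.60×10^-19)(2.64×10^4) = 8.45×10^-15 J.
v = √(2K/m) = 1.84×10^6 m/s.
r = mv/(qB) = (5.01×10^-27)(1.84×10^6) / [(2×1.60×10^-19)(3.36×10^-3)] = 8.56 m.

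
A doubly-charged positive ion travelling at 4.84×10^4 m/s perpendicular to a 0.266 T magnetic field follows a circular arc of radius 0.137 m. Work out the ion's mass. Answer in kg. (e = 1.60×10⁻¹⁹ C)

qvB = mv²/r ⇒ m = qBr/v.
m = (2×1.60×10^-19)(0.266)(0.137) / (4.84×10^4) = 2.41×10^-25 kg.

m ≈ 2.41×10^-25 kg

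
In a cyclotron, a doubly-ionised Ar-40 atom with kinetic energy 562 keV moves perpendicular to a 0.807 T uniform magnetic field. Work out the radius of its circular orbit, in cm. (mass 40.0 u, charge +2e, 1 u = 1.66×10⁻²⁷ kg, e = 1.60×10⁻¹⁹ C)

Convert the energy: K = 562 keV = 8.99×10^-14 J.
v = √(2K/m) = √(2·8.99×10^-14/6.64×10^-26) = 1.65×10^6 m/s.
r = mv/(qB) = (6.64×10^-26)(1.65×10^6) / [(2×1.60×10^-19)(0.807)] = 0.423 m.

r ≈ 42.3 cm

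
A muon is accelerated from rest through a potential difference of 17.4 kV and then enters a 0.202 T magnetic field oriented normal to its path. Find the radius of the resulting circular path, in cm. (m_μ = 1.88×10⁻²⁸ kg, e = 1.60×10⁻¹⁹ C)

r ≈ 3.17 cm

The kinetic energy gained is K = qV = (1×1.60×10^-19)(1.74×10^4) = 2.78×10^-15 J.
v = √(2K/m) = 5.44×10^6 m/s.
r = mv/(qB) = (1.88×10^-28)(5.44×10^6) / [(1×1.60×10^-19)(0.202)] = 0.0317 m.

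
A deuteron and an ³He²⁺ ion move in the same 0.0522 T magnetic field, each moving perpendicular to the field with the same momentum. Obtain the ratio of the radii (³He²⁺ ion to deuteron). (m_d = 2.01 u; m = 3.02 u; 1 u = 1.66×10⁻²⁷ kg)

r = p/(qB) ⇒ at equal p, r ∝ 1/q.
r_{³He²⁺ ion}/r_{deuteron} = 0.500.

ratio ≈ 0.500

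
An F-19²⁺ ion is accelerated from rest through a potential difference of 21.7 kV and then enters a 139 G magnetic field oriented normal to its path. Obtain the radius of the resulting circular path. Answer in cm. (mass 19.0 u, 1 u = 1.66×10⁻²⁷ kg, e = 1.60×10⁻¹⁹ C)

r ≈ 471 cm

The kinetic energy gained is K = qV = (2×1.60×10^-19)(2.17×10^4) = 6.94×10^-15 J.
v = √(2K/m) = 6.64×10^5 m/s.
r = mv/(qB) = (3.15×10^-26)(6.64×10^5) / [(2×1.60×10^-19)(0.0139)] = 4.71 m.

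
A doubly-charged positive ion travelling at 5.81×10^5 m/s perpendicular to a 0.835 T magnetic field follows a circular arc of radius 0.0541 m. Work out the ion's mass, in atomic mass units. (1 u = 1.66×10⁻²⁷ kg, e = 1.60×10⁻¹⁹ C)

m ≈ 15.0 u

qvB = mv²/r ⇒ m = qBr/v.
m = (2×1.60×10^-19)(0.835)(0.0541) / (5.81×10^5) = 2.49×10^-26 kg = 15.0 u.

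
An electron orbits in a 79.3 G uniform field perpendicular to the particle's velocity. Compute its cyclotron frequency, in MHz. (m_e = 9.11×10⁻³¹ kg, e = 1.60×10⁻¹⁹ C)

f = qB/(2πm) = (1×1.60×10^-19)(7.93×10^-3) / [2π(9.11×10^-31)] = 2.22×10^8 Hz.

f ≈ 222 MHz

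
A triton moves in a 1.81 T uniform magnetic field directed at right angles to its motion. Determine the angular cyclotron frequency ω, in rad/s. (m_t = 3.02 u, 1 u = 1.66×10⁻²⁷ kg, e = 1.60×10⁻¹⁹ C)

ω ≈ 5.78×10^7 rad/s

ω = qB/m = (1×1.60×10^-19)(1.81) / (5.01×10^-27) = 5.78×10^7 rad/s.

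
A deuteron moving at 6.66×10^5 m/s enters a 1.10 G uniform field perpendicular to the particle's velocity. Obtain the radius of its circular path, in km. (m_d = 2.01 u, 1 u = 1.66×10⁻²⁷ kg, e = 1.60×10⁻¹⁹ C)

The magnetic force provides the centripetal force: qvB = mv²/r, so r = mv/(qB).
r = (3.34×10^-27 kg)(6.66×10^5 m/s) / [(1×1.60×10^-19 C)(1.10×10^-4 T)] = 126 m.

r ≈ 0.126 km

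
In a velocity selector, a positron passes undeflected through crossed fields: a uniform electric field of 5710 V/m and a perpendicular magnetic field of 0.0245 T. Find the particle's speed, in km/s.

For zero net force, qE = qvB, so v = E/B.
v = (5710) / (0.0245) = 2.33×10^5 m/s.

v ≈ 233 km/s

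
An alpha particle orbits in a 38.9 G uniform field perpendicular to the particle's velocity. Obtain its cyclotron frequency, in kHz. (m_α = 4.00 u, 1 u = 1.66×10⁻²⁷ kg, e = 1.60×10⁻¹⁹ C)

f ≈ 29.8 kHz

f = qB/(2πm) = (2×1.60×10^-19)(3.89×10^-3) / [2π(6.64×10^-27)] = 2.98×10^4 Hz.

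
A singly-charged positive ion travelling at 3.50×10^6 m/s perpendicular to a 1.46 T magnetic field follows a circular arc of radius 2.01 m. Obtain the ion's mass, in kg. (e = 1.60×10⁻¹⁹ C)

m ≈ 1.34×10^-25 kg

qvB = mv²/r ⇒ m = qBr/v.
m = (1×1.60×10^-19)(1.46)(2.01) / (3.50×10^6) = 1.34×10^-25 kg.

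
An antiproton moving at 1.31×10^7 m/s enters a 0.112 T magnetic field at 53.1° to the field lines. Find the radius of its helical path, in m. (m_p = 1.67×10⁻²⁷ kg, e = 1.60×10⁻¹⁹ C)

r ≈ 0.976 m

Only the perpendicular component v⊥ = v sin53.1° = 1.05×10^7 m/s is bent by the field.
r = m v⊥ /(qB) = (1.67×10^-27)(1.05×10^7) / [(1×1.60×10^-19)(0.112)] = 0.976 m.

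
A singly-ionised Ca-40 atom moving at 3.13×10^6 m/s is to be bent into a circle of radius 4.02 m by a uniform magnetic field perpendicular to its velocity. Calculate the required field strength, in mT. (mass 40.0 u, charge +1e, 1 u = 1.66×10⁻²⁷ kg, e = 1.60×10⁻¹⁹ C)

qvB = mv²/r gives B = mv/(qr).
B = (6.64×10^-26)(3.13×10^6) / [(1×1.60×10^-19)(4.02)] = 0.323 T.

B ≈ 323 mT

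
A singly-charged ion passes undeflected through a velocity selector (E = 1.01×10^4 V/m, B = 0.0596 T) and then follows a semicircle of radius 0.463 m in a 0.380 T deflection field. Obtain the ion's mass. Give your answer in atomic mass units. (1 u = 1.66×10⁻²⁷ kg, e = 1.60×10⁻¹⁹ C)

v = E/B₁ = 1.69×10^5 m/s.
From r = mv/(qB₂), m = qB₂r/v = (1×1.60×10^-19)(0.380)(0.463) / (1.69×10^5) = 1.66×10^-25 kg.
In atomic mass units: m = 1.66×10^-25 / 1.66×10^-27 = 100 u.

m ≈ 100 u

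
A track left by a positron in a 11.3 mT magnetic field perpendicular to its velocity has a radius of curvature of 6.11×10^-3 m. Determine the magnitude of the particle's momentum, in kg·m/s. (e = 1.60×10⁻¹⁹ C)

Since qvB = mv²/r, the momentum p = mv = qBr.
p = (1×1.60×10^-19)(0.0113)(6.11×10^-3) = 1.10×10^-23 kg·m/s.

p ≈ 1.10×10^-23 kg·m/s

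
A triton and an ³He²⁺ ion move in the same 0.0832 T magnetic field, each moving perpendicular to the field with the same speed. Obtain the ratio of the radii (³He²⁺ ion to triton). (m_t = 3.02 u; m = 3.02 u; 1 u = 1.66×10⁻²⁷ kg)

r = mv/(qB) ⇒ at equal v, r ∝ m/q.
r_{³He²⁺ ion}/r_{triton} = 0.500.

ratio ≈ 0.500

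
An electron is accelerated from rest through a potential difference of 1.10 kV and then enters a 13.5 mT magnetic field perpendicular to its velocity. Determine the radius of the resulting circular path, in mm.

The kinetic energy gained is K = qV = (1×1.60×10^-19)(1100) = 1.76×10^-16 J.
v = √(2K/m) = 1.97×10^7 m/s.
r = mv/(qB) = (9.11×10^-31)(1.97×10^7) / [(1×1.60×10^-19)(0.0135)] = 8.29×10^-3 m.

r ≈ 8.29 mm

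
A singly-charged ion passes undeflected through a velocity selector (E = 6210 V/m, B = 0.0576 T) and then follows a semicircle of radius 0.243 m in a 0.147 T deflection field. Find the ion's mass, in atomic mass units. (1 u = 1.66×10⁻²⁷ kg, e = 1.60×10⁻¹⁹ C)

m ≈ 31.9 u

v = E/B₁ = 1.08×10^5 m/s.
From r = mv/(qB₂), m = qB₂r/v = (1×1.60×10^-19)(0.147)(0.243) / (1.08×10^5) = 5.30×10^-26 kg.
In atomic mass units: m = 5.30×10^-26 / 1.66×10^-27 = 31.9 u.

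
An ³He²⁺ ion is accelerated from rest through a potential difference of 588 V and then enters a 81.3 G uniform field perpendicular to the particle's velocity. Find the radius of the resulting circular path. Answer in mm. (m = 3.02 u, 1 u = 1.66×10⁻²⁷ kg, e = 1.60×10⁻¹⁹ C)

The kinetic energy gained is K = qV = (2×1.60×10^-19)(588) = 1.88×10^-16 J.
v = √(2K/m) = 2.74×10^5 m/s.
r = mv/(qB) = (5.01×10^-27)(2.74×10^5) / [(2×1.60×10^-19)(8.13×10^-3)] = 0.528 m.

r ≈ 528 mm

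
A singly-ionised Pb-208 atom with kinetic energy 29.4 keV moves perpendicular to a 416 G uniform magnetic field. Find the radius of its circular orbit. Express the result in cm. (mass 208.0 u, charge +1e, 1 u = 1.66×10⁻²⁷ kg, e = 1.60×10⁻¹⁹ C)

r ≈ 856 cm

Convert the energy: K = 29.4 keV = 4.70×10^-15 J.
v = √(2K/m) = √(2·4.70×10^-15/3.45×10^-25) = 1.65×10^5 m/s.
r = mv/(qB) = (3.45×10^-25)(1.65×10^5) / [(1×1.60×10^-19)(0.0416)] = 8.56 m.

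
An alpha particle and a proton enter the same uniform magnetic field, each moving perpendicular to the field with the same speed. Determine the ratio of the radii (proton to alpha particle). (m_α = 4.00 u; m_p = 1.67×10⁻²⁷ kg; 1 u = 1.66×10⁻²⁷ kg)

r = mv/(qB) ⇒ at equal v, r ∝ m/q.
r_{proton}/r_{alpha particle} = 0.503.

ratio ≈ 0.503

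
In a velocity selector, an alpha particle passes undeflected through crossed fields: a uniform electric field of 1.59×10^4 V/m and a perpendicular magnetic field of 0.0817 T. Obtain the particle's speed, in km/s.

For zero net force, qE = qvB, so v = E/B.
v = (1.59×10^4) / (0.0817) = 1.95×10^5 m/s.

v ≈ 195 km/s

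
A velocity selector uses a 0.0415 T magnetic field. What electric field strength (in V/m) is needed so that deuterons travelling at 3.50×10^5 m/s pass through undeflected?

E ≈ 1.45×10^4 V/m

qE = qvB ⇒ E = vB = (3.50×10^5)(0.0415) = 1.45×10^4 V/m.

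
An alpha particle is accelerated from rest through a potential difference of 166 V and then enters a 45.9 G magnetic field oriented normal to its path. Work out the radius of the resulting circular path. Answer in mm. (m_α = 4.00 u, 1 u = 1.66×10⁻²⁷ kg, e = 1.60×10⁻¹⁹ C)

r ≈ 572 mm

The kinetic energy gained is K = qV = (2×1.60×10^-19)(166) = 5.31×10^-17 J.
v = √(2K/m) = 1.26×10^5 m/s.
r = mv/(qB) = (6.64×10^-27)(1.26×10^5) / [(2×1.60×10^-19)(4.59×10^-3)] = 0.572 m.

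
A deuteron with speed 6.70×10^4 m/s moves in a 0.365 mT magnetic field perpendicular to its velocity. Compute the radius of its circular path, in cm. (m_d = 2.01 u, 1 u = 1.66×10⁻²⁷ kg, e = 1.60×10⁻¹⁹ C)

r ≈ 383 cm

The magnetic force provides the centripetal force: qvB = mv²/r, so r = mv/(qB).
r = (3.34×10^-27 kg)(6.70×10^4 m/s) / [(1×1.60×10^-19 C)(3.65×10^-4 T)] = 3.83 m.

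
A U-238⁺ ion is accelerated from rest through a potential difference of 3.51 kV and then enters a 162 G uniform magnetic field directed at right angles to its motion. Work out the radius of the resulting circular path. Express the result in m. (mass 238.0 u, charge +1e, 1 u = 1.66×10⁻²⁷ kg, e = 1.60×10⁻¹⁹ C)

r ≈ 8.13 m

The kinetic energy gained is K = qV = (1×1.60×10^-19)(3510) = 5.62×10^-16 J.
v = √(2K/m) = 5.33×10^4 m/s.
r = mv/(qB) = (3.95×10^-25)(5.33×10^4) / [(1×1.60×10^-19)(0.0162)] = 8.13 m.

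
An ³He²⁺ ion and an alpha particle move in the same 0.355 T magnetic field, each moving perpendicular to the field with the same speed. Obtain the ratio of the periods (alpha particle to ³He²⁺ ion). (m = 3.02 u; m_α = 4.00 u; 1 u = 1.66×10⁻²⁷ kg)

ratio ≈ 1.32

T = 2πm/(qB) is independent of speed, so T₂/T₁ = (m₂/q₂)/(m₁/q₁).
T_{alpha particle}/T_{³He²⁺ ion} = (6.64×10^-27/2e) / (5.01×10^-27/2e) = 1.32.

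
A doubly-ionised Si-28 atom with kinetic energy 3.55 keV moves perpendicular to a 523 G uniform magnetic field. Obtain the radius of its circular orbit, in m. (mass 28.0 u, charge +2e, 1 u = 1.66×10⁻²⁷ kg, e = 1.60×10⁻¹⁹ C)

r ≈ 0.434 m

Convert the energy: K = 3.55 keV = 5.68×10^-16 J.
v = √(2K/m) = √(2·5.68×10^-16/4.65×10^-26) = 1.56×10^5 m/s.
r = mv/(qB) = (4.65×10^-26)(1.56×10^5) / [(2×1.60×10^-19)(0.0523)] = 0.434 m.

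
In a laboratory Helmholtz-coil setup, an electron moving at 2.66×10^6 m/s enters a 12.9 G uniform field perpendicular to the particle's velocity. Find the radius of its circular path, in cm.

The magnetic force provides the centripetal force: qvB = mv²/r, so r = mv/(qB).
r = (9.11×10^-31 kg)(2.66×10^6 m/s) / [(1×1.60×10^-19 C)(1.29×10^-3 T)] = 0.0117 m.

r ≈ 1.17 cm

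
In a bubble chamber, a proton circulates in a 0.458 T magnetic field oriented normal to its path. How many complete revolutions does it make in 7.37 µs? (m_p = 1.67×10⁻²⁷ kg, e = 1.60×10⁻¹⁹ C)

N = 51

T = 2πm/(qB) = 2π(1.67×10^-27) / [(1×1.60×10^-19)(0.458)] = 1.4319×10^-7 s.
N = t/T = 7.37×10^-6 / 1.4319×10^-7 ≈ 51.47, so 51 complete revolutions.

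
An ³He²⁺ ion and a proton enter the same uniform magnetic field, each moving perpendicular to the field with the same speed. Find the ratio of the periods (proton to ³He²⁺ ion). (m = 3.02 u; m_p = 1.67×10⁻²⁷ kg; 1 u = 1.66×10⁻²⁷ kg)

T = 2πm/(qB) is independent of speed, so T₂/T₁ = (m₂/q₂)/(m₁/q₁).
T_{proton}/T_{³He²⁺ ion} = (1.67×10^-27/1e) / (5.01×10^-27/2e) = 0.666.

ratio ≈ 0.666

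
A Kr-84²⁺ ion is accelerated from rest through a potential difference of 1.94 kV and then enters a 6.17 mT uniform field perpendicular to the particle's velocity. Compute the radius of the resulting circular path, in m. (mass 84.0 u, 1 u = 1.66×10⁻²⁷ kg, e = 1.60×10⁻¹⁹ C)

The kinetic energy gained is K = qV = (2×1.60×10^-19)(1940) = 6.21×10^-16 J.
v = √(2K/m) = 9.44×10^4 m/s.
r = mv/(qB) = (1.39×10^-25)(9.44×10^4) / [(2×1.60×10^-19)(6.17×10^-3)] = 6.66 m.

r ≈ 6.66 m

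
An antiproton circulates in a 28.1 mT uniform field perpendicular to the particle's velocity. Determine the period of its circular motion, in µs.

The cyclotron period is independent of speed: T = 2πm/(qB).
T = 2π(1.67×10^-27) / [(1×1.60×10^-19)(0.0281)] = 2.33×10^-6 s.

T ≈ 2.33 µs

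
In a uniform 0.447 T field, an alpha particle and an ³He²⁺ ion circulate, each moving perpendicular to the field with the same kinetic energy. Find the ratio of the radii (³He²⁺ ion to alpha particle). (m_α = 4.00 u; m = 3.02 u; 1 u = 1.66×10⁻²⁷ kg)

r = √(2mK)/(qB) ⇒ at equal K, r ∝ √m/q.
r_{³He²⁺ ion}/r_{alpha particle} = 0.869.

ratio ≈ 0.869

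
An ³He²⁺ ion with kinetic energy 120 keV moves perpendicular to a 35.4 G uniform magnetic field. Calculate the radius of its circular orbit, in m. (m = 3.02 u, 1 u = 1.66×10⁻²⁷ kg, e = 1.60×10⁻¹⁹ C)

r ≈ 12.2 m

Convert the energy: K = 120 keV = 1.92×10^-14 J.
v = √(2K/m) = √(2·1.92×10^-14/5.01×10^-27) = 2.77×10^6 m/s.
r = mv/(qB) = (5.01×10^-27)(2.77×10^6) / [(2×1.60×10^-19)(3.54×10^-3)] = 12.2 m.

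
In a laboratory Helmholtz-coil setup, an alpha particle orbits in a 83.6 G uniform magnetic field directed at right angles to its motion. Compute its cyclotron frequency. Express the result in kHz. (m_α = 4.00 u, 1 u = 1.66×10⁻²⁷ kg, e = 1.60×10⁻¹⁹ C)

f = qB/(2πm) = (2×1.60×10^-19)(8.36×10^-3) / [2π(6.64×10^-27)] = 6.41×10^4 Hz.

f ≈ 64.1 kHz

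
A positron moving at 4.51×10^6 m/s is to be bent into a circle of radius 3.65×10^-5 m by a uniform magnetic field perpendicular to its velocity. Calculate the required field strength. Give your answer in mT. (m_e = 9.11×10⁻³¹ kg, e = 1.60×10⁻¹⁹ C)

qvB = mv²/r gives B = mv/(qr).
B = (9.11×10^-31)(4.51×10^6) / [(1×1.60×10^-19)(3.65×10^-5)] = 0.704 T.

B ≈ 704 mT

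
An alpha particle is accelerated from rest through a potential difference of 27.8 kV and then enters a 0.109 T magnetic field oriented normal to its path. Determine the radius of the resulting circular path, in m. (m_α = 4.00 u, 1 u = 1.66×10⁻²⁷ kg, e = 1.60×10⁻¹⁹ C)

r ≈ 0.312 m

The kinetic energy gained is K = qV = (2×1.60×10^-19)(2.78×10^4) = 8.90×10^-15 J.
v = √(2K/m) = 1.64×10^6 m/s.
r = mv/(qB) = (6.64×10^-27)(1.64×10^6) / [(2×1.60×10^-19)(0.109)] = 0.312 m.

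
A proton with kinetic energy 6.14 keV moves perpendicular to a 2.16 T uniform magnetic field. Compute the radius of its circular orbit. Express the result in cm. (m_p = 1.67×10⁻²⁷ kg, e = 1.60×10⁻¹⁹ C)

r ≈ 0.524 cm

Convert the energy: K = 6.14 keV = 9.82×10^-16 J.
v = √(2K/m) = √(2·9.82×10^-16/1.67×10^-27) = 1.08×10^6 m/s.
r = mv/(qB) = (1.67×10^-27)(1.08×10^6) / [(1×1.60×10^-19)(2.16)] = 5.24×10^-3 m.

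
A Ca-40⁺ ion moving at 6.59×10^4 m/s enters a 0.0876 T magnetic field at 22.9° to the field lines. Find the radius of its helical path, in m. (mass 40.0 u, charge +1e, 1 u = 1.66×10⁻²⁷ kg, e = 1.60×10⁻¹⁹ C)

r ≈ 0.121 m

Only the perpendicular component v⊥ = v sin22.9° = 2.56×10^4 m/s is bent by the field.
r = m v⊥ /(qB) = (6.64×10^-26)(2.56×10^4) / [(1×1.60×10^-19)(0.0876)] = 0.121 m.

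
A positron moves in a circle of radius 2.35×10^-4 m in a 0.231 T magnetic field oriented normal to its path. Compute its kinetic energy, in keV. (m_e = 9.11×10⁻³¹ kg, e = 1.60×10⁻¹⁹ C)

v = qBr/m = (1×1.60×10^-19)(0.231)(2.35×10^-4) / (9.11×10^-31) = 9.53×10^6 m/s.
K = ½mv² = 0.5·(9.11×10^-31)·(9.53×10^6)² = 4.14×10^-17 J = 0.259 keV.

K ≈ 0.259 keV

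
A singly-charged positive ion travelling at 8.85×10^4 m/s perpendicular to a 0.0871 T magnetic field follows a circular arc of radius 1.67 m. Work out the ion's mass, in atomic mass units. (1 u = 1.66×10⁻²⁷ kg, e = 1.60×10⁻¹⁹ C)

qvB = mv²/r ⇒ m = qBr/v.
m = (1×1.60×10^-19)(0.0871)(1.67) / (8.85×10^4) = 2.63×10^-25 kg = 158 u.

m ≈ 158 u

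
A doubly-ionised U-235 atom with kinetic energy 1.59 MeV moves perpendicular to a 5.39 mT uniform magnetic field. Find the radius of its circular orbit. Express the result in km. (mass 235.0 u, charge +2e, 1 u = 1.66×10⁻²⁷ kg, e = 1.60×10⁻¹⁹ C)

Convert the energy: K = 1.59 MeV = 2.54×10^-13 J.
v = √(2K/m) = √(2·2.54×10^-13/3.90×10^-25) = 1.14×10^6 m/s.
r = mv/(qB) = (3.90×10^-25)(1.14×10^6) / [(2×1.60×10^-19)(5.39×10^-3)] = 258 m.

r ≈ 0.258 km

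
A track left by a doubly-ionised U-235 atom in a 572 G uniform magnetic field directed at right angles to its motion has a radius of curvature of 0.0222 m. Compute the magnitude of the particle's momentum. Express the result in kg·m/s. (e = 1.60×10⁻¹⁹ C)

p ≈ 4.06×10^-22 kg·m/s

Since qvB = mv²/r, the momentum p = mv = qBr.
p = (2×1.60×10^-19)(0.0572)(0.0222) = 4.06×10^-22 kg·m/s.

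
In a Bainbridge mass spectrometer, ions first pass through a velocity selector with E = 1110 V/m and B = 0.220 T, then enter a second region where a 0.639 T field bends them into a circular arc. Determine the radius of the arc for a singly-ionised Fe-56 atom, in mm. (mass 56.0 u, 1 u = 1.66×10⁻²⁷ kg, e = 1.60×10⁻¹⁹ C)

r ≈ 4.59 mm

The selector passes v = E/B = 1110/0.220 = 5050 m/s.
In the deflection region, r = mv/(qB₂) = (9.30×10^-26)(5050) / [(1×1.60×10^-19)(0.639)] = 4.59×10^-3 m.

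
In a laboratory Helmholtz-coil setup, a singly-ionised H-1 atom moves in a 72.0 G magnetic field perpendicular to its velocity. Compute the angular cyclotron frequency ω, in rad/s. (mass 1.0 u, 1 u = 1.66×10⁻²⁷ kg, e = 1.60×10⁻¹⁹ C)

ω = qB/m = (1×1.60×10^-19)(7.20×10^-3) / (1.66×10^-27) = 6.94×10^5 rad/s.

ω ≈ 6.94×10^5 rad/s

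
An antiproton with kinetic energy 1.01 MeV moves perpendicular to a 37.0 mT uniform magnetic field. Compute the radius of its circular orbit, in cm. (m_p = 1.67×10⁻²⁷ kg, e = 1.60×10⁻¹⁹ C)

r ≈ 392 cm

Convert the energy: K = 1.01 MeV = 1.62×10^-13 J.
v = √(2K/m) = √(2·1.62×10^-13/1.67×10^-27) = 1.39×10^7 m/s.
r = mv/(qB) = (1.67×10^-27)(1.39×10^7) / [(1×1.60×10^-19)(0.0370)] = 3.92 m.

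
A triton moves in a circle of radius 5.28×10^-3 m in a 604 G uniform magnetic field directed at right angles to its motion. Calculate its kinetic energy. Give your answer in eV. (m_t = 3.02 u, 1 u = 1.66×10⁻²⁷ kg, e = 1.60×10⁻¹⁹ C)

v = qBr/m = (1×1.60×10^-19)(0.0604)(5.28×10^-3) / (5.01×10^-27) = 1.02×10^4 m/s.
K = ½mv² = 0.5·(5.01×10^-27)·(1.02×10^4)² = 2.60×10^-19 J = 1.62 eV.

K ≈ 1.62 eV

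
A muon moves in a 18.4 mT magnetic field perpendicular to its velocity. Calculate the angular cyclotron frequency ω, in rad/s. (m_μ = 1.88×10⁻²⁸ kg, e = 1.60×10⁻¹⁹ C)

ω = qB/m = (1×1.60×10^-19)(0.0184) / (1.88×10^-28) = 1.57×10^7 rad/s.

ω ≈ 1.57×10^7 rad/s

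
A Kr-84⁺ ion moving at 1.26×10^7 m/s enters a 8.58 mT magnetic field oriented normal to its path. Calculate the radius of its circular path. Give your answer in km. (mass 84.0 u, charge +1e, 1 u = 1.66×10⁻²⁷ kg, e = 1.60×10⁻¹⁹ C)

The magnetic force provides the centripetal force: qvB = mv²/r, so r = mv/(qB).
r = (1.39×10^-25 kg)(1.26×10^7 m/s) / [(1×1.60×10^-19 C)(8.58×10^-3 T)] = 1280 m.

r ≈ 1.28 km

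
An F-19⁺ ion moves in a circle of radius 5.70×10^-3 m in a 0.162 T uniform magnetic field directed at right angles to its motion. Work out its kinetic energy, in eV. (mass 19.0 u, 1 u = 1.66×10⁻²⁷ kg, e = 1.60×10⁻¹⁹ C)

v = qBr/m = (1×1.60×10^-19)(0.162)(5.70×10^-3) / (3.15×10^-26) = 4680 m/s.
K = ½mv² = 0.5·(3.15×10^-26)·(4680)² = 3.46×10^-19 J = 2.16 eV.

K ≈ 2.16 eV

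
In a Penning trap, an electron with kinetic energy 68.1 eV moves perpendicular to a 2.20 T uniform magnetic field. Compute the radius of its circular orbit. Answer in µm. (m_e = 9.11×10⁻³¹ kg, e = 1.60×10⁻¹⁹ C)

r ≈ 12.7 µm

Convert the energy: K = 68.1 eV = 1.09×10^-17 J.
v = √(2K/m) = √(2·1.09×10^-17/9.11×10^-31) = 4.89×10^6 m/s.
r = mv/(qB) = (9.11×10^-31)(4.89×10^6) / [(1×1.60×10^-19)(2.20)] = 1.27×10^-5 m.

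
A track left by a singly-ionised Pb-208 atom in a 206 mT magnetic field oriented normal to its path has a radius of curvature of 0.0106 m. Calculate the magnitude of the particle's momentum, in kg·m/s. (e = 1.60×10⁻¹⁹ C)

p ≈ 3.49×10^-22 kg·m/s

Since qvB = mv²/r, the momentum p = mv = qBr.
p = (1×1.60×10^-19)(0.206)(0.0106) = 3.49×10^-22 kg·m/s.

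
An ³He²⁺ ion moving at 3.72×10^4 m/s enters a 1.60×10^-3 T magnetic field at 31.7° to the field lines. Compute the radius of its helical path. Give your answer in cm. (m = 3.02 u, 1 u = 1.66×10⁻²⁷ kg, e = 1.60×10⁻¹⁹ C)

Only the perpendicular component v⊥ = v sin31.7° = 1.95×10^4 m/s is bent by the field.
r = m v⊥ /(qB) = (5.01×10^-27)(1.95×10^4) / [(2×1.60×10^-19)(1.60×10^-3)] = 0.191 m.

r ≈ 19.1 cm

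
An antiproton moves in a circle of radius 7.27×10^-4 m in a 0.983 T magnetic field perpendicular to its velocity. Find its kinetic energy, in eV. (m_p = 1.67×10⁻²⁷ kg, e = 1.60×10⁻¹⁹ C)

K ≈ 24.5 eV

v = qBr/m = (1×1.60×10^-19)(0.983)(7.27×10^-4) / (1.67×10^-27) = 6.85×10^4 m/s.
K = ½mv² = 0.5·(1.67×10^-27)·(6.85×10^4)² = 3.91×10^-18 J = 24.5 eV.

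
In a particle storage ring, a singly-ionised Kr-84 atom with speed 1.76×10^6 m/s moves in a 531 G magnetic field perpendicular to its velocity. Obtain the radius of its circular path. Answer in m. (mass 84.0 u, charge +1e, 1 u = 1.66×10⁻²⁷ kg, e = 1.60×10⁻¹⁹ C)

r ≈ 28.9 m

The magnetic force provides the centripetal force: qvB = mv²/r, so r = mv/(qB).
r = (1.39×10^-25 kg)(1.76×10^6 m/s) / [(1×1.60×10^-19 C)(0.0531 T)] = 28.9 m.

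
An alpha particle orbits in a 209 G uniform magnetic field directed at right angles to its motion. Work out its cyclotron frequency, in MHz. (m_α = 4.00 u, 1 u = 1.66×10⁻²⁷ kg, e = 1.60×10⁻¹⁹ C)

f ≈ 0.160 MHz

f = qB/(2πm) = (2×1.60×10^-19)(0.0209) / [2π(6.64×10^-27)] = 1.60×10^5 Hz.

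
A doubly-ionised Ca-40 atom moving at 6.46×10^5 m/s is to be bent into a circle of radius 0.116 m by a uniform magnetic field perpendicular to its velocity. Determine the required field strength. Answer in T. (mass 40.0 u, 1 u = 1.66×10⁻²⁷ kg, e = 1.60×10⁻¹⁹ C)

qvB = mv²/r gives B = mv/(qr).
B = (6.64×10^-26)(6.46×10^5) / [(2×1.60×10^-19)(0.116)] = 1.16 T.

B ≈ 1.16 T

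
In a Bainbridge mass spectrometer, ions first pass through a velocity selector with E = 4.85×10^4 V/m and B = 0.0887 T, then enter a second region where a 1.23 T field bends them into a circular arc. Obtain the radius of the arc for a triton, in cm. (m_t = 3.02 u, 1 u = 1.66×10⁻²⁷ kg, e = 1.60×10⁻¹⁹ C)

r ≈ 1.39 cm

The selector passes v = E/B = 4.85×10^4/0.0887 = 5.47×10^5 m/s.
In the deflection region, r = mv/(qB₂) = (5.01×10^-27)(5.47×10^5) / [(1×1.60×10^-19)(1.23)] = 0.0139 m.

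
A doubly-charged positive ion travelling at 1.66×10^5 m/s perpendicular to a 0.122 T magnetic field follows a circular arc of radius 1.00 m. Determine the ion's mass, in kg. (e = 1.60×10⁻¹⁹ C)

qvB = mv²/r ⇒ m = qBr/v.
m = (2×1.60×10^-19)(0.122)(1.00) / (1.66×10^5) = 2.35×10^-25 kg.

m ≈ 2.35×10^-25 kg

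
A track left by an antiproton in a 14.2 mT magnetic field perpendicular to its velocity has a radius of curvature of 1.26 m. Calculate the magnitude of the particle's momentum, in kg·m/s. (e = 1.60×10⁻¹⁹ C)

Since qvB = mv²/r, the momentum p = mv = qBr.
p = (1×1.60×10^-19)(0.0142)(1.26) = 2.86×10^-21 kg·m/s.

p ≈ 2.86×10^-21 kg·m/s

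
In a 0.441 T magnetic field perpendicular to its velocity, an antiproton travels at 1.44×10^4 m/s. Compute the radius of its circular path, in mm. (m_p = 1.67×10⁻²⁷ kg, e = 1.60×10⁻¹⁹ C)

The magnetic force provides the centripetal force: qvB = mv²/r, so r = mv/(qB).
r = (1.67×10^-27 kg)(1.44×10^4 m/s) / [(1×1.60×10^-19 C)(0.441 T)] = 3.41×10^-4 m.

r ≈ 0.341 mm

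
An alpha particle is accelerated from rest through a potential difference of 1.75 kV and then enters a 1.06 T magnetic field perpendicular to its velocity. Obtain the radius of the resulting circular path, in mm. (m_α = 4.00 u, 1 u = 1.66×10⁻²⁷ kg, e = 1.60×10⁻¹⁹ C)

The kinetic energy gained is K = qV = (2×1.60×10^-19)(1750) = 5.60×10^-16 J.
v = √(2K/m) = 4.11×10^5 m/s.
r = mv/(qB) = (6.64×10^-27)(4.11×10^5) / [(2×1.60×10^-19)(1.06)] = 8.04×10^-3 m.

r ≈ 8.04 mm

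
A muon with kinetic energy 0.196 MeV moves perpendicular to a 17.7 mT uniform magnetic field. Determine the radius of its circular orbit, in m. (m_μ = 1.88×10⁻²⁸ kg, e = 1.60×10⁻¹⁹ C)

Convert the energy: K = 0.196 MeV = 3.14×10^-14 J.
v = √(2K/m) = √(2·3.14×10^-14/1.88×10^-28) = 1.83×10^7 m/s.
r = mv/(qB) = (1.88×10^-28)(1.83×10^7) / [(1×1.60×10^-19)(0.0177)] = 1.21 m.

r ≈ 1.21 m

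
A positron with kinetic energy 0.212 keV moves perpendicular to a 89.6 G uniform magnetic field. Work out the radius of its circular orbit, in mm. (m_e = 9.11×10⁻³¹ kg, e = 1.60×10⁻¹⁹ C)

Convert the energy: K = 0.212 keV = 3.39×10^-17 J.
v = √(2K/m) = √(2·3.39×10^-17/9.11×10^-31) = 8.63×10^6 m/s.
r = mv/(qB) = (9.11×10^-31)(8.63×10^6) / [(1×1.60×10^-19)(8.96×10^-3)] = 5.48×10^-3 m.

r ≈ 5.48 mm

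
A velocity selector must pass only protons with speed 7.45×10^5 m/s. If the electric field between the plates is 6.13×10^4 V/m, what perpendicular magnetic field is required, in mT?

B ≈ 82.3 mT

qE = qvB ⇒ B = E/v = (6.13×10^4) / (7.45×10^5) = 0.0823 T.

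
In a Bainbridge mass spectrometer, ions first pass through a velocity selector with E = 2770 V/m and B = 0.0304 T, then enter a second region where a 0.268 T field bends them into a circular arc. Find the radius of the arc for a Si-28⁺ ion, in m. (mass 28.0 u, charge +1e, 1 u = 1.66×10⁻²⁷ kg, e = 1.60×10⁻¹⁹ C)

r ≈ 0.0988 m

The selector passes v = E/B = 2770/0.0304 = 9.11×10^4 m/s.
In the deflection region, r = mv/(qB₂) = (4.65×10^-26)(9.11×10^4) / [(1×1.60×10^-19)(0.268)] = 0.0988 m.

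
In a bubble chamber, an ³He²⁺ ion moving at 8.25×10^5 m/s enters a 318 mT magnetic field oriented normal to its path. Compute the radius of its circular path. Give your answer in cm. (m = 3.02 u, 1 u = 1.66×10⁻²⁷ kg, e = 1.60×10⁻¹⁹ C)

The magnetic force provides the centripetal force: qvB = mv²/r, so r = mv/(qB).
r = (5.01×10^-27 kg)(8.25×10^5 m/s) / [(2×1.60×10^-19 C)(0.318 T)] = 0.0406 m.

r ≈ 4.06 cm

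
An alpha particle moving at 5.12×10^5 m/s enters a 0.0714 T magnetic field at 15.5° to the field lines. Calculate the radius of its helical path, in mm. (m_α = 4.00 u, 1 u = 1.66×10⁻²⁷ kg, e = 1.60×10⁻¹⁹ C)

Only the perpendicular component v⊥ = v sin15.5° = 1.37×10^5 m/s is bent by the field.
r = m v⊥ /(qB) = (6.64×10^-27)(1.37×10^5) / [(2×1.60×10^-19)(0.0714)] = 0.0398 m.

r ≈ 39.8 mm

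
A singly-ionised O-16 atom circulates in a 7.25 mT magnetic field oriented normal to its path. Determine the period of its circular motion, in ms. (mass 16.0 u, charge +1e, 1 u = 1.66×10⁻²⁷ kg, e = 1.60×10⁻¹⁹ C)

The cyclotron period is independent of speed: T = 2πm/(qB).
T = 2π(2.66×10^-26) / [(1×1.60×10^-19)(7.25×10^-3)] = 1.44×10^-4 s.

T ≈ 0.144 ms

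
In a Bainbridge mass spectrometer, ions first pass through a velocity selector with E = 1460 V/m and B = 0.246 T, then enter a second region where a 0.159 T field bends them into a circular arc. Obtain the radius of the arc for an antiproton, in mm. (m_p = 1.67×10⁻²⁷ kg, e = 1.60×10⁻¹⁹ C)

r ≈ 0.390 mm

The selector passes v = E/B = 1460/0.246 = 5930 m/s.
In the deflection region, r = mv/(qB₂) = (1.67×10^-27)(5930) / [(1×1.60×10^-19)(0.159)] = 3.90×10^-4 m.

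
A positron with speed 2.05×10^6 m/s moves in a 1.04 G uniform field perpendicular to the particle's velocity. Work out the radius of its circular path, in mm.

The magnetic force provides the centripetal force: qvB = mv²/r, so r = mv/(qB).
r = (9.11×10^-31 kg)(2.05×10^6 m/s) / [(1×1.60×10^-19 C)(1.04×10^-4 T)] = 0.112 m.

r ≈ 112 mm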